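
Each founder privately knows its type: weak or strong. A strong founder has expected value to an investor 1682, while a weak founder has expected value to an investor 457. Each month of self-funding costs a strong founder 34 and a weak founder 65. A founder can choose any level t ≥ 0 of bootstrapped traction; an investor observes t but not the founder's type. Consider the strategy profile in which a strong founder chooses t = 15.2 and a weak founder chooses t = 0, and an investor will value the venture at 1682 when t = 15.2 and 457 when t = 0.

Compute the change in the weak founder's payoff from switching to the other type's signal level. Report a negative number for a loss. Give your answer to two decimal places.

237.00

Playing t = 0 the weak founder receives 457.
Deviating to t = 15.2 brings payment 1682 at cost 65 × 15.2 = 988, netting 694.
Gain from deviating: 694 − 457 = 237.00.
The gain is positive, so the weak type's incentive-compatibility constraint is violated — this profile is not a separating equilibrium.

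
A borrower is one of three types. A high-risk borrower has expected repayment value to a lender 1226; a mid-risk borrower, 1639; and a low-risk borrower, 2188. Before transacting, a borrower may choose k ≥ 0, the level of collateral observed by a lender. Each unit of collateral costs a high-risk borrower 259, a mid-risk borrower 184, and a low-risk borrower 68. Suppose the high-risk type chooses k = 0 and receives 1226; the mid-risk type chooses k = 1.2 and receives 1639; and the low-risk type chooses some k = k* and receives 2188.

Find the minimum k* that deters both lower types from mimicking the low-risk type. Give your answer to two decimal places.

4.18

High-risk type (on-path payoff 1226) won't mimic when 1226 ≥ 2188 − 259·k*, i.e. k* ≥ 3.71.
Mid-risk type (on-path payoff 1639 − 184×1.2 = 1418.2) won't mimic when 1418.2 ≥ 2188 − 184·k*, i.e. k* ≥ 4.18.
Both must hold, so k* = max(3.71, 4.18) = 4.18. The mid-risk type's constraint binds.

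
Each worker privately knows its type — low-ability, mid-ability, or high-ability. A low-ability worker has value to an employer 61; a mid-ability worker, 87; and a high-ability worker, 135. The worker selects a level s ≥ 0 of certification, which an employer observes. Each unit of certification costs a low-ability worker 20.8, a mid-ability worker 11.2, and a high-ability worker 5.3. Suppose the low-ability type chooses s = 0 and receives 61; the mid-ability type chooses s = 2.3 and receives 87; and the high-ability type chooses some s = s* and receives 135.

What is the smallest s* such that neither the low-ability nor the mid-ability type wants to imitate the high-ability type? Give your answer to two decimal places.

Low-ability type (on-path payoff 61) won't mimic when 61 ≥ 135 − 20.8·s*, i.e. s* ≥ 3.56.
Mid-ability type (on-path payoff 87 − 11.2×2.3 = 61.24) won't mimic when 61.24 ≥ 135 − 11.2·s*, i.e. s* ≥ 6.59.
Both must hold, so s* = max(3.56, 6.59) = 6.59. The mid-ability type's constraint binds.

6.59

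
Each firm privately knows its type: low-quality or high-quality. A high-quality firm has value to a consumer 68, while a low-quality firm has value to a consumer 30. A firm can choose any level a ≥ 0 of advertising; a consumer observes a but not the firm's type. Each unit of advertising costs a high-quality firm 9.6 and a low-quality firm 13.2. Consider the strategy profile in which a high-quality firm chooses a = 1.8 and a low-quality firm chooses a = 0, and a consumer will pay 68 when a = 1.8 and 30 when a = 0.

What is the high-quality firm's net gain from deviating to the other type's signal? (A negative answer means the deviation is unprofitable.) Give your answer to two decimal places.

Playing a = 1.8 the high-quality firm receives 68 − 9.6 × 1.8 = 50.72.
Deviating to a = 0 yields 30 instead.
Gain from deviating: 30 − 50.72 = -20.72.
The gain is negative, so the high-quality type's incentive-compatibility constraint is satisfied.

-20.72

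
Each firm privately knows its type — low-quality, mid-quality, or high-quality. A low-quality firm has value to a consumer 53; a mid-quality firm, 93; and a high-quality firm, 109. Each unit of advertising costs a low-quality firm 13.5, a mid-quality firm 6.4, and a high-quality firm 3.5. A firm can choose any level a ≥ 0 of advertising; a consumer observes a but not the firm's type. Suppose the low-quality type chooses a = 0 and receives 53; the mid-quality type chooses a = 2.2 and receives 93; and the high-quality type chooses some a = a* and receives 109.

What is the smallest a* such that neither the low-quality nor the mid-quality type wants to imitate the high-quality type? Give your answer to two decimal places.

Mid-quality type (on-path payoff 93 − 6.4×2.2 = 78.92) won't mimic when 78.92 ≥ 109 − 6.4·a*, i.e. a* ≥ 4.70.
Low-quality type (on-path payoff 53) won't mimic when 53 ≥ 109 − 13.5·a*, i.e. a* ≥ 4.15.
Both must hold, so a* = max(4.15, 4.70) = 4.70. The mid-quality type's constraint binds.

4.70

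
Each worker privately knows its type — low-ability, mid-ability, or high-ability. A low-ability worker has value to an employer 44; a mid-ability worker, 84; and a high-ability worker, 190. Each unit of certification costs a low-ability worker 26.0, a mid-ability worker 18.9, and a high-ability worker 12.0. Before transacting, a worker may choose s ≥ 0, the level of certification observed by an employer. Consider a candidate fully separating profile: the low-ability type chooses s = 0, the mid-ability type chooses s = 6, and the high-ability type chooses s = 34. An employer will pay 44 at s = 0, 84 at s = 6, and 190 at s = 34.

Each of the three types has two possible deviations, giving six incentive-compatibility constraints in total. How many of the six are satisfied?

Mid-ability (own payoff 84 − 18.9×6 = -29.4): to s=0 gives 44 → profitable ✗; to s=34 gives 190 − 18.9×34 = -452.6 → no gain ✓.
Low-ability (own payoff 44): to s=6 gives 84 − 26.0×6 = -72 → no gain ✓; to s=34 gives 190 − 26.0×34 = -694 → no gain ✓.
High-ability (own payoff 190 − 12.0×34 = -218): to s=0 gives 44 → profitable ✗; to s=6 gives 84 − 12.0×6 = 12 → profitable ✗.
3 of the 6 constraints hold; not an equilibrium.

3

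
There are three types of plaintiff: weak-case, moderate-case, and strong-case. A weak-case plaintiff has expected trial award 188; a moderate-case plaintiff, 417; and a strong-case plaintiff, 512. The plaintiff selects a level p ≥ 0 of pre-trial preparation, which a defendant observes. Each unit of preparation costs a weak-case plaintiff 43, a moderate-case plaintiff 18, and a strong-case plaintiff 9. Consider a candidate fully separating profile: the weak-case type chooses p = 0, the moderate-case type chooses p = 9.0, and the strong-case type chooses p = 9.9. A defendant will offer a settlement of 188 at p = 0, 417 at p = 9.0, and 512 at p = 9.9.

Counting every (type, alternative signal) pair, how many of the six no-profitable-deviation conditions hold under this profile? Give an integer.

5

Moderate-case (own payoff 417 − 18×9.0 = 255): to p=0 gives 188 → no gain ✓; to p=9.9 gives 512 − 18×9.9 = 333.8 → profitable ✗.
Strong-case (own payoff 512 − 9×9.9 = 422.9): to p=0 gives 188 → no gain ✓; to p=9.0 gives 417 − 9×9.0 = 336 → no gain ✓.
Weak-case (own payoff 188): to p=9.0 gives 417 − 43×9.0 = 30 → no gain ✓; to p=9.9 gives 512 − 43×9.9 = 86.3 → no gain ✓.
5 of the 6 constraints hold; not an equilibrium.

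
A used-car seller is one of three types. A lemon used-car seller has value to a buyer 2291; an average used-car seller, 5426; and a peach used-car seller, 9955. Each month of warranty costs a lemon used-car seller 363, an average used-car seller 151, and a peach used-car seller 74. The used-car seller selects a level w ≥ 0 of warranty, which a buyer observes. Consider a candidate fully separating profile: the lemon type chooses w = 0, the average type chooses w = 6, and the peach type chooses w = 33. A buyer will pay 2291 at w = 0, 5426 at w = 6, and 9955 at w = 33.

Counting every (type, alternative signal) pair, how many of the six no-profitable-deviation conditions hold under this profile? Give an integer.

4

Peach (own payoff 9955 − 74×33 = 7513): to w=0 gives 2291 → no gain ✓; to w=6 gives 5426 − 74×6 = 4982 → no gain ✓.
Average (own payoff 5426 − 151×6 = 4520): to w=0 gives 2291 → no gain ✓; to w=33 gives 9955 − 151×33 = 4972 → profitable ✗.
Lemon (own payoff 2291): to w=6 gives 5426 − 363×6 = 3248 → profitable ✗; to w=33 gives 9955 − 363×33 = -2024 → no gain ✓.
4 of the 6 constraints hold; not an equilibrium.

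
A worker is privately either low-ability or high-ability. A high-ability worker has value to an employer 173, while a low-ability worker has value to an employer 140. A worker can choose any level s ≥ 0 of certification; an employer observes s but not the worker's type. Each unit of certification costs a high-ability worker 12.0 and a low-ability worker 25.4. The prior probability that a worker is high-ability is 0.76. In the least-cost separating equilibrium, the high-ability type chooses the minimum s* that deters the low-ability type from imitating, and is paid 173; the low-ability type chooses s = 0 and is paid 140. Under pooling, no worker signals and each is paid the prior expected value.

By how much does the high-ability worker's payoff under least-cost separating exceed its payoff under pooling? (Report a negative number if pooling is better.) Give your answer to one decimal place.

Least-cost separating signal: s* solves 140 = 173 − 25.4·s*, so s* = (173 − 140)/25.4 ≈ 1.2992.
High-ability type's separating payoff: 173 − 12.0 × s* = 173 − 12.0 × (173 − 140)/25.4 = 173 − 396/25.4 ≈ 157.409.
Pooling payoff: 0.76 × 173 + 0.24 × 140 = 165.08.
Difference: 157.409 − 165.08 = -7.671, i.e. -7.7 to one decimal place.
The high-ability type would prefer the pooling outcome.

-7.7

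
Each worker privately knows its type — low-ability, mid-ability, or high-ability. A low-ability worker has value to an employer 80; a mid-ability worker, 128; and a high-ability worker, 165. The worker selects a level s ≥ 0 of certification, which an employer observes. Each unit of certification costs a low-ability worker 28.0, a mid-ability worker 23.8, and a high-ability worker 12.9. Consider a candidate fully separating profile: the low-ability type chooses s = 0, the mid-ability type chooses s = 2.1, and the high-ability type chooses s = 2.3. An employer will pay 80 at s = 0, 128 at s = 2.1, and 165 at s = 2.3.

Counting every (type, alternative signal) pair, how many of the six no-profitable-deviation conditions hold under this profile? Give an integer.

High-ability (own payoff 165 − 12.9×2.3 = 135.33): to s=0 gives 80 → no gain ✓; to s=2.1 gives 128 − 12.9×2.1 = 100.91 → no gain ✓.
Mid-ability (own payoff 128 − 23.8×2.1 = 78.02): to s=0 gives 80 → profitable ✗; to s=2.3 gives 165 − 23.8×2.3 = 110.26 → profitable ✗.
Low-ability (own payoff 80): to s=2.1 gives 128 − 28.0×2.1 = 69.2 → no gain ✓; to s=2.3 gives 165 − 28.0×2.3 = 100.6 → profitable ✗.
3 of the 6 constraints hold; not an equilibrium.

3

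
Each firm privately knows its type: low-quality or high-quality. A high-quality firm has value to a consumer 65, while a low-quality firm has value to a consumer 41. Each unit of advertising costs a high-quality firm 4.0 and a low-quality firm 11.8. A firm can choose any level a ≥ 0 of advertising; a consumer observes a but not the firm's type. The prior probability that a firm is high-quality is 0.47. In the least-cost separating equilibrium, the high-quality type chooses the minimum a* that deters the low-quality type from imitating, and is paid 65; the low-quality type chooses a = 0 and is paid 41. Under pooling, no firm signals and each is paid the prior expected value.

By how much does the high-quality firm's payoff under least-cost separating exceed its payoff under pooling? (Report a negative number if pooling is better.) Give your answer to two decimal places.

Least-cost separating signal: a* solves 41 = 65 − 11.8·a*, so a* = (65 − 41)/11.8 ≈ 2.0339.
High-quality type's separating payoff: 65 − 4.0 × a* = 65 − 4.0 × (65 − 41)/11.8 = 65 − 96/11.8 ≈ 56.8644.
Pooling payoff: 0.47 × 65 + 0.53 × 41 = 52.28.
Difference: 56.8644 − 52.28 = 4.5844, i.e. 4.58 to two decimal places.
The high-quality type prefers to separate.

4.58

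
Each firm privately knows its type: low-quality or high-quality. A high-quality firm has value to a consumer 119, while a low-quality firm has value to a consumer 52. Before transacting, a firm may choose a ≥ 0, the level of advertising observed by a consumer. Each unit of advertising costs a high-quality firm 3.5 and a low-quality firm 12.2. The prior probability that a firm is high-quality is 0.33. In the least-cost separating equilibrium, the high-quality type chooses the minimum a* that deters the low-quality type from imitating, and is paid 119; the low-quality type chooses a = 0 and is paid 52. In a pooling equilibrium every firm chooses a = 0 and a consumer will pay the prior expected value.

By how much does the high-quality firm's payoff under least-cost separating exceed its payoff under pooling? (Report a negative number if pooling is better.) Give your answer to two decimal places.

Least-cost separating signal: a* solves 52 = 119 − 12.2·a*, so a* = (119 − 52)/12.2 ≈ 5.4918.
High-quality type's separating payoff: 119 − 3.5 × a* = 119 − 3.5 × (119 − 52)/12.2 = 119 − 234.5/12.2 ≈ 99.7787.
Pooling payoff: 0.33 × 119 + 0.67 × 52 = 74.11.
Difference: 99.7787 − 74.11 = 25.6687, i.e. 25.67 to two decimal places.
The high-quality type prefers to separate.

25.67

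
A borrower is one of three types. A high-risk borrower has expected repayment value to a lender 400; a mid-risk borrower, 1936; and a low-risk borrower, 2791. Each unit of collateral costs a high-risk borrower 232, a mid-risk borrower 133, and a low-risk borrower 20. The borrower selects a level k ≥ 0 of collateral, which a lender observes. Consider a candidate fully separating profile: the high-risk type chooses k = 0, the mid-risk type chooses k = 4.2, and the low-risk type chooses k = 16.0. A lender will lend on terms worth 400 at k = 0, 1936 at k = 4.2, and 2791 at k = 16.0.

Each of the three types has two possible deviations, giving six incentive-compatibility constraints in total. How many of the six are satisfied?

Mid-risk (own payoff 1936 − 133×4.2 = 1377.4): to k=0 gives 400 → no gain ✓; to k=16.0 gives 2791 − 133×16.0 = 663 → no gain ✓.
High-risk (own payoff 400): to k=4.2 gives 1936 − 232×4.2 = 961.6 → profitable ✗; to k=16.0 gives 2791 − 232×16.0 = -921 → no gain ✓.
Low-risk (own payoff 2791 − 20×16.0 = 2471): to k=0 gives 400 → no gain ✓; to k=4.2 gives 1936 − 20×4.2 = 1852 → no gain ✓.
5 of the 6 constraints hold; not an equilibrium.

5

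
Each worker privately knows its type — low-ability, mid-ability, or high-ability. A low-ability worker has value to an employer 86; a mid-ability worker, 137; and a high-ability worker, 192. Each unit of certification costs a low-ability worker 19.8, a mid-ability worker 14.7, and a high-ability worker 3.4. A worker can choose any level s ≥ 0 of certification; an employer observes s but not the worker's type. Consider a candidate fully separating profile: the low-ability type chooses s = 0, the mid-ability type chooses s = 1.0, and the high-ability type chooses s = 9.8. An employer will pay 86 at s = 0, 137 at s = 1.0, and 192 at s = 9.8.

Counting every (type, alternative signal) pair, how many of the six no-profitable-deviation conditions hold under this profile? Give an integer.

5

Low-ability (own payoff 86): to s=1.0 gives 137 − 19.8×1.0 = 117.2 → profitable ✗; to s=9.8 gives 192 − 19.8×9.8 = -2.04 → no gain ✓.
High-ability (own payoff 192 − 3.4×9.8 = 158.68): to s=0 gives 86 → no gain ✓; to s=1.0 gives 137 − 3.4×1.0 = 133.6 → no gain ✓.
Mid-ability (own payoff 137 − 14.7×1.0 = 122.3): to s=0 gives 86 → no gain ✓; to s=9.8 gives 192 − 14.7×9.8 = 47.94 → no gain ✓.
5 of the 6 constraints hold; not an equilibrium.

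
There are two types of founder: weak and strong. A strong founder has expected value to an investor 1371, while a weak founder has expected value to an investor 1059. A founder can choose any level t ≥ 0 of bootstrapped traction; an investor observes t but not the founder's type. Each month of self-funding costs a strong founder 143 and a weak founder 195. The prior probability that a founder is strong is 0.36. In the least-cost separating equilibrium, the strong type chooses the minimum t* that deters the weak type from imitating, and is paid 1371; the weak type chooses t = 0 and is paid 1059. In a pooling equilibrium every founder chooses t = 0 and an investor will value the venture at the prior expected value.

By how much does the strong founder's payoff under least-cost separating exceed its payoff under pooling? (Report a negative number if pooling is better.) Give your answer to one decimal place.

-29.1

Least-cost separating signal: t* solves 1059 = 1371 − 195·t*, so t* = (1371 − 1059)/195 = 1.6.
Strong type's separating payoff: 1371 − 143 × t* = 1371 − 143 × (1371 − 1059)/195 = 1371 − 44616/195 = 1142.2.
Pooling payoff: 0.36 × 1371 + 0.64 × 1059 = 1171.32.
Difference: 1142.2 − 1171.32 = -29.12, i.e. -29.1 to one decimal place.
The strong type would prefer the pooling outcome.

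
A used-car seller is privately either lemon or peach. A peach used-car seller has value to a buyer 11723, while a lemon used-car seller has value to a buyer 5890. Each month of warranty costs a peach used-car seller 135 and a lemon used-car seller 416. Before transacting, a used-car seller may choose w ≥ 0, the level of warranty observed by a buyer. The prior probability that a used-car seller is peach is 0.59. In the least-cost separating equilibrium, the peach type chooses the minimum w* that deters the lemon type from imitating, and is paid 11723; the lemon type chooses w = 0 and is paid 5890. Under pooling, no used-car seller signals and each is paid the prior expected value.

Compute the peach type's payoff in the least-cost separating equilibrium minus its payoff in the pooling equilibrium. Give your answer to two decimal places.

498.61

Least-cost separating signal: w* solves 5890 = 11723 − 416·w*, so w* = (11723 − 5890)/416 ≈ 14.0216.
Peach type's separating payoff: 11723 − 135 × w* = 11723 − 135 × (11723 − 5890)/416 = 11723 − 787455/416 ≈ 9830.0793.
Pooling payoff: 0.59 × 11723 + 0.41 × 5890 = 9331.47.
Difference: 9830.0793 − 9331.47 = 498.6093, i.e. 498.61 to two decimal places.
The peach type prefers to separate.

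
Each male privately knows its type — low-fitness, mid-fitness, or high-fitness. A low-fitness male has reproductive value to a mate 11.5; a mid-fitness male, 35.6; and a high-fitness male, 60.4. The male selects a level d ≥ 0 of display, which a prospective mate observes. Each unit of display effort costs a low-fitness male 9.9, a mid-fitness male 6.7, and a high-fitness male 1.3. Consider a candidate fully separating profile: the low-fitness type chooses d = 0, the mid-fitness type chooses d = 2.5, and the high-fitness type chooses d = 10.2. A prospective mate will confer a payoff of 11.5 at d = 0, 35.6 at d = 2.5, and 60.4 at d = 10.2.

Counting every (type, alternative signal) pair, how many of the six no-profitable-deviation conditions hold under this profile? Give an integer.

Mid-fitness (own payoff 35.6 − 6.7×2.5 = 18.85): to d=0 gives 11.5 → no gain ✓; to d=10.2 gives 60.4 − 6.7×10.2 = -7.94 → no gain ✓.
Low-fitness (own payoff 11.5): to d=2.5 gives 35.6 − 9.9×2.5 = 10.85 → no gain ✓; to d=10.2 gives 60.4 − 9.9×10.2 = -40.58 → no gain ✓.
High-fitness (own payoff 60.4 − 1.3×10.2 = 47.14): to d=0 gives 11.5 → no gain ✓; to d=2.5 gives 35.6 − 1.3×2.5 = 32.35 → no gain ✓.
6 of the 6 constraints hold; this profile is a separating equilibrium.

6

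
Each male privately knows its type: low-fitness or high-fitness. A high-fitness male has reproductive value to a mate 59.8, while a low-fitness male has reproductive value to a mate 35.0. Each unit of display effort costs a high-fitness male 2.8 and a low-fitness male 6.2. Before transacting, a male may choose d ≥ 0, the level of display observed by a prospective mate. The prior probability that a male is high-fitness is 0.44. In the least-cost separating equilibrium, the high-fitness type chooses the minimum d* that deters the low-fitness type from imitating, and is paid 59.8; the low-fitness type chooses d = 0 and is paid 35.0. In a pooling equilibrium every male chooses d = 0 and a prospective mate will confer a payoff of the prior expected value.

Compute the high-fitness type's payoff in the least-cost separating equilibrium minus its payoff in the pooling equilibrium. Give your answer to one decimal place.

2.7

Least-cost separating signal: d* solves 35.0 = 59.8 − 6.2·d*, so d* = (59.8 − 35.0)/6.2 = 4.
High-fitness type's separating payoff: 59.8 − 2.8 × d* = 59.8 − 2.8 × (59.8 − 35.0)/6.2 = 59.8 − 69.44/6.2 = 48.6.
Pooling payoff: 0.44 × 59.8 + 0.56 × 35.0 = 45.912.
Difference: 48.6 − 45.912 = 2.688, i.e. 2.7 to one decimal place.
The high-fitness type prefers to separate.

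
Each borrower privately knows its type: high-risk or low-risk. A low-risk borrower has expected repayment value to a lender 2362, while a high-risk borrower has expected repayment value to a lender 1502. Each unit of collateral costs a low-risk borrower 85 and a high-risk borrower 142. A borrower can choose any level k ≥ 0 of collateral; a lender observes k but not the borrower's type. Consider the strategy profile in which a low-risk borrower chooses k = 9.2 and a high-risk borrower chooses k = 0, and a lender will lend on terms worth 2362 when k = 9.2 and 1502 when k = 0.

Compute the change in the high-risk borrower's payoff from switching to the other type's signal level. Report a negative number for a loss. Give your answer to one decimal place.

Playing k = 0 the high-risk borrower receives 1502.
Deviating to k = 9.2 brings payment 2362 at cost 142 × 9.2 = 1306.4, netting 1055.6.
Gain from deviating: 1055.6 − 1502 = -446.4.
The gain is negative, so the high-risk type's incentive-compatibility constraint is satisfied.

-446.4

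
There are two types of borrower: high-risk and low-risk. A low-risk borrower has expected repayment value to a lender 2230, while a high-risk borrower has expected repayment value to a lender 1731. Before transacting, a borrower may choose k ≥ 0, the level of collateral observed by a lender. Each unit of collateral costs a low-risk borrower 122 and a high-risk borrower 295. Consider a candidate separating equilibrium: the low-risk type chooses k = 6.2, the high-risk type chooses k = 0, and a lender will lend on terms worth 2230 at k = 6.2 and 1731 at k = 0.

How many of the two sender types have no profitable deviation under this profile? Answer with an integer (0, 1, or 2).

1

High-risk type: stay at 0 → 1731; mimic → 2230 − 295 × 6.2 = 401. IC holds (1731 ≥ 401).
Low-risk type: signal → 2230 − 122 × 6.2 = 1473.6; deviate to 0 → 1731. IC fails (1473.6 < 1731).
1 of 2 constraints hold, so this profile is not an equilibrium.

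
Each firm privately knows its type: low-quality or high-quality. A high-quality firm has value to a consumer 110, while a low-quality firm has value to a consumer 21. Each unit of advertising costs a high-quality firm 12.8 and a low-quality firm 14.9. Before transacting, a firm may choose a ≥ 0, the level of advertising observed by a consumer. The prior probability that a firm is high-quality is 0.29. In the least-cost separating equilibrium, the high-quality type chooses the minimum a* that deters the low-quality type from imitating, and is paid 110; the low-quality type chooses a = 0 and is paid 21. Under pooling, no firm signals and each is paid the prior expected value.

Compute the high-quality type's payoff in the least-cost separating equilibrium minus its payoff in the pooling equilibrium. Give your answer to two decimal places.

-13.27

Least-cost separating signal: a* solves 21 = 110 − 14.9·a*, so a* = (110 − 21)/14.9 ≈ 5.9732.
High-quality type's separating payoff: 110 − 12.8 × a* = 110 − 12.8 × (110 − 21)/14.9 = 110 − 1139.2/14.9 ≈ 33.5436.
Pooling payoff: 0.29 × 110 + 0.71 × 21 = 46.81.
Difference: 33.5436 − 46.81 = -13.2664, i.e. -13.27 to two decimal places.
The high-quality type would prefer the pooling outcome.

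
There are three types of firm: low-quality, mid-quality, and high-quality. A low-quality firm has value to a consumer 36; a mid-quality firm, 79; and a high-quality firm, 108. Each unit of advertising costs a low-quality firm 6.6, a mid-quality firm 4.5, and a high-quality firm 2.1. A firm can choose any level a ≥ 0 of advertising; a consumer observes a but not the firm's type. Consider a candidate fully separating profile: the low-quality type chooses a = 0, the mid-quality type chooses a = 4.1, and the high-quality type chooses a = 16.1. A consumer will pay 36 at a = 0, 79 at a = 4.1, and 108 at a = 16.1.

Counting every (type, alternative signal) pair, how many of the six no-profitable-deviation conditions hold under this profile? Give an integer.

5

Low-quality (own payoff 36): to a=4.1 gives 79 − 6.6×4.1 = 51.94 → profitable ✗; to a=16.1 gives 108 − 6.6×16.1 = 1.74 → no gain ✓.
Mid-quality (own payoff 79 − 4.5×4.1 = 60.55): to a=0 gives 36 → no gain ✓; to a=16.1 gives 108 − 4.5×16.1 = 35.55 → no gain ✓.
High-quality (own payoff 108 − 2.1×16.1 = 74.19): to a=0 gives 36 → no gain ✓; to a=4.1 gives 79 − 2.1×4.1 = 70.39 → no gain ✓.
5 of the 6 constraints hold; not an equilibrium.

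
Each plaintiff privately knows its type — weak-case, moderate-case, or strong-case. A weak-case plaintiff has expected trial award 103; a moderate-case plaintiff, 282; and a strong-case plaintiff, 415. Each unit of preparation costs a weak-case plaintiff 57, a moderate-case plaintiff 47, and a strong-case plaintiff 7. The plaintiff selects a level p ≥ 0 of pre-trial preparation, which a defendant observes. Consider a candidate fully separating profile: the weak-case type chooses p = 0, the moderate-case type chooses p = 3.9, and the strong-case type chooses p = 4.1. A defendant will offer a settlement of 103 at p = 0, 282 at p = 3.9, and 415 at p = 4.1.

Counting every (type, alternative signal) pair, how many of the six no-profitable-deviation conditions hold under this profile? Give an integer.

3

Strong-case (own payoff 415 − 7×4.1 = 386.3): to p=0 gives 103 → no gain ✓; to p=3.9 gives 282 − 7×3.9 = 254.7 → no gain ✓.
Moderate-case (own payoff 282 − 47×3.9 = 98.7): to p=0 gives 103 → profitable ✗; to p=4.1 gives 415 − 47×4.1 = 222.3 → profitable ✗.
Weak-case (own payoff 103): to p=3.9 gives 282 − 57×3.9 = 59.7 → no gain ✓; to p=4.1 gives 415 − 57×4.1 = 181.3 → profitable ✗.
3 of the 6 constraints hold; not an equilibrium.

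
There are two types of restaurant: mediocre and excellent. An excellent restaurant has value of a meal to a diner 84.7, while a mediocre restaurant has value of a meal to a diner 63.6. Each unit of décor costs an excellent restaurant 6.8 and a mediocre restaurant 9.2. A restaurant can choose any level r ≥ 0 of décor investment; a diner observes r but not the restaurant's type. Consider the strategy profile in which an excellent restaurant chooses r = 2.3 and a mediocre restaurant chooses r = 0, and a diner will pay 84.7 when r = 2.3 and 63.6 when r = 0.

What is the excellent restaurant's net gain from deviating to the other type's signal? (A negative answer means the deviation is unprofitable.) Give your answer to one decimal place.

-5.5

Playing r = 2.3 the excellent restaurant receives 84.7 − 6.8 × 2.3 = 69.06.
Deviating to r = 0 yields 63.6 instead.
Gain from deviating: 63.6 − 69.06 = -5.46, i.e. -5.5 to one decimal place.
The gain is negative, so the excellent type's incentive-compatibility constraint is satisfied.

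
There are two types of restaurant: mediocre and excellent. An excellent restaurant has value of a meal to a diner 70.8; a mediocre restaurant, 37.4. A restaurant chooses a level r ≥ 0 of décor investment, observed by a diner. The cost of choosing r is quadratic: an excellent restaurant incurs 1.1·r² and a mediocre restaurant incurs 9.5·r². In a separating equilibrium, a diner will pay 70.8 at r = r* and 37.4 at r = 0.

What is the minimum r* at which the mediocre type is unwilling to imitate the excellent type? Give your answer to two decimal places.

The mediocre type at r = 0 receives 37.4; imitating at r* yields 70.8 − 9.5·r*².
Indifference: 37.4 = 70.8 − 9.5·r*², so r*² = (70.8 − 37.4) / 9.5 ≈ 3.5158.
r* = √3.5158 ≈ 1.88.

1.88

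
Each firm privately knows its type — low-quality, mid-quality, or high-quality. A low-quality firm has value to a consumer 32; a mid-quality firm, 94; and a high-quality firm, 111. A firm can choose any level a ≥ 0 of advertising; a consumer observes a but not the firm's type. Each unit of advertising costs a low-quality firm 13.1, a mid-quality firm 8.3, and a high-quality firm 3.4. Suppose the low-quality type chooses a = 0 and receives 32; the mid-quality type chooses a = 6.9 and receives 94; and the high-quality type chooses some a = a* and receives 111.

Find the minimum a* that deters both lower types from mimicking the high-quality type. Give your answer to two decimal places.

Low-quality type (on-path payoff 32) won't mimic when 32 ≥ 111 − 13.1·a*, i.e. a* ≥ 6.03.
Mid-quality type (on-path payoff 94 − 8.3×6.9 = 36.73) won't mimic when 36.73 ≥ 111 − 8.3·a*, i.e. a* ≥ 8.95.
Both must hold, so a* = max(6.03, 8.95) = 8.95. The mid-quality type's constraint binds.

8.95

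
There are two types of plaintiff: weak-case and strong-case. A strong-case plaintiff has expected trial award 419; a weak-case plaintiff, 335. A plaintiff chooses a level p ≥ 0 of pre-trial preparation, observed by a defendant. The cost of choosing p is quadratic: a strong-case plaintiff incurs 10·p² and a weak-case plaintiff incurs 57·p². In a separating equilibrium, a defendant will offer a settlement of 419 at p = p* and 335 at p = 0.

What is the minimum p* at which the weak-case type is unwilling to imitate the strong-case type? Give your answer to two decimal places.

The weak-case type at p = 0 receives 335; imitating at p* yields 419 − 57·p*².
Indifference: 335 = 419 − 57·p*², so p*² = (419 − 335) / 57 ≈ 1.4737.
p* = √1.4737 ≈ 1.21.

1.21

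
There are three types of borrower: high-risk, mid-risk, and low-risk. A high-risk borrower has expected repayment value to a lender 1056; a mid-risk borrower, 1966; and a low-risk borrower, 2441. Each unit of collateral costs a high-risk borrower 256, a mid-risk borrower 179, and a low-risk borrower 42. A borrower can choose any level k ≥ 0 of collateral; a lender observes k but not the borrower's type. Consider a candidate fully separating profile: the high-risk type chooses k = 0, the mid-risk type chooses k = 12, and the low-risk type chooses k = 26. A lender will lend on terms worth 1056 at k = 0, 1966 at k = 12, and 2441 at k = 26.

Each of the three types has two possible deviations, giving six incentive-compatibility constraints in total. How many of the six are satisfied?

4

Low-risk (own payoff 2441 − 42×26 = 1349): to k=0 gives 1056 → no gain ✓; to k=12 gives 1966 − 42×12 = 1462 → profitable ✗.
Mid-risk (own payoff 1966 − 179×12 = -182): to k=0 gives 1056 → profitable ✗; to k=26 gives 2441 − 179×26 = -2213 → no gain ✓.
High-risk (own payoff 1056): to k=12 gives 1966 − 256×12 = -1106 → no gain ✓; to k=26 gives 2441 − 256×26 = -4215 → no gain ✓.
4 of the 6 constraints hold; not an equilibrium.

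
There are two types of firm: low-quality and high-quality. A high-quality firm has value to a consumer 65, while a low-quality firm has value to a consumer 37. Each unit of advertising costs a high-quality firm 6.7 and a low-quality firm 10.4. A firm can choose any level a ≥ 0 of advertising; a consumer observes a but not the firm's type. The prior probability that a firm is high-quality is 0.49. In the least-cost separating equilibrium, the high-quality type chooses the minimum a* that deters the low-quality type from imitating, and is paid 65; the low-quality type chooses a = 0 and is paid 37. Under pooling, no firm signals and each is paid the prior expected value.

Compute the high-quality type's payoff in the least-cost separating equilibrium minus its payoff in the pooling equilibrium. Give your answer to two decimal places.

-3.76

Least-cost separating signal: a* solves 37 = 65 − 10.4·a*, so a* = (65 − 37)/10.4 ≈ 2.6923.
High-quality type's separating payoff: 65 − 6.7 × a* = 65 − 6.7 × (65 − 37)/10.4 = 65 − 187.6/10.4 ≈ 46.9615.
Pooling payoff: 0.49 × 65 + 0.51 × 37 = 50.72.
Difference: 46.9615 − 50.72 = -3.7585, i.e. -3.76 to two decimal places.
The high-quality type would prefer the pooling outcome.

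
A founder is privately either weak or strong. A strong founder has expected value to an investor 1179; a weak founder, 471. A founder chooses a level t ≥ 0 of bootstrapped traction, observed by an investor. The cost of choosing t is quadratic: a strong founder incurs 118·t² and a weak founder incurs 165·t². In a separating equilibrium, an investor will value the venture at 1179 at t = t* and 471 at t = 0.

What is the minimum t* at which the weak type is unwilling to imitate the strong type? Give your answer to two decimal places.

2.07

The weak type at t = 0 receives 471; imitating at t* yields 1179 − 165·t*².
Indifference: 471 = 1179 − 165·t*², so t*² = (1179 − 471) / 165 ≈ 4.2909.
t* = √4.2909 ≈ 2.07.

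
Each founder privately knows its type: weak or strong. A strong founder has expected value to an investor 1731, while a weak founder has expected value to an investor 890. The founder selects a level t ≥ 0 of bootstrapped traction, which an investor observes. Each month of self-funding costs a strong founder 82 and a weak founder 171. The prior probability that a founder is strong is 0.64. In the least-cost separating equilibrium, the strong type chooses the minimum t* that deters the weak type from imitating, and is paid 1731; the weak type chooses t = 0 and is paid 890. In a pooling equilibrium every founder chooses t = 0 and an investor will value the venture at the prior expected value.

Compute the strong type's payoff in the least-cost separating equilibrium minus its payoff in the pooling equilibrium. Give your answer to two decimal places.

-100.53

Least-cost separating signal: t* solves 890 = 1731 − 171·t*, so t* = (1731 − 890)/171 ≈ 4.9181.
Strong type's separating payoff: 1731 − 82 × t* = 1731 − 82 × (1731 − 890)/171 = 1731 − 68962/171 ≈ 1327.7135.
Pooling payoff: 0.64 × 1731 + 0.36 × 890 = 1428.24.
Difference: 1327.7135 − 1428.24 = -100.5265, i.e. -100.53 to two decimal places.
The strong type would prefer the pooling outcome.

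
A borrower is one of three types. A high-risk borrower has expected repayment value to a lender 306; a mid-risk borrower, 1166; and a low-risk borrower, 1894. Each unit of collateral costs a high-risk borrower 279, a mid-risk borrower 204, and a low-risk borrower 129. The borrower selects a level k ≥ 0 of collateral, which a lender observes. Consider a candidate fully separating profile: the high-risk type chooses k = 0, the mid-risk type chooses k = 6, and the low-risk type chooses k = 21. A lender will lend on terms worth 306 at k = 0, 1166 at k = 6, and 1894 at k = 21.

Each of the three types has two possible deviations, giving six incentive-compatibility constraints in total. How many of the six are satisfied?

3

Low-risk (own payoff 1894 − 129×21 = -815): to k=0 gives 306 → profitable ✗; to k=6 gives 1166 − 129×6 = 392 → profitable ✗.
High-risk (own payoff 306): to k=6 gives 1166 − 279×6 = -508 → no gain ✓; to k=21 gives 1894 − 279×21 = -3965 → no gain ✓.
Mid-risk (own payoff 1166 − 204×6 = -58): to k=0 gives 306 → profitable ✗; to k=21 gives 1894 − 204×21 = -2390 → no gain ✓.
3 of the 6 constraints hold; not an equilibrium.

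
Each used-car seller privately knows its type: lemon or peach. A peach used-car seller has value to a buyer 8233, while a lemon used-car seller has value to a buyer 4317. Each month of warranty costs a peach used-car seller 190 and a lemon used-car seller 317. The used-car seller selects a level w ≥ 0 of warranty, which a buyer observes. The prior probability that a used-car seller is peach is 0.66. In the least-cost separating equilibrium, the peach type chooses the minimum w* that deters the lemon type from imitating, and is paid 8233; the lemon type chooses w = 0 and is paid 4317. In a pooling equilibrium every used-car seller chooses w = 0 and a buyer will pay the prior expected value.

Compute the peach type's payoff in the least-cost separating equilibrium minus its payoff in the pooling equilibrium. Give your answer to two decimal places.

Least-cost separating signal: w* solves 4317 = 8233 − 317·w*, so w* = (8233 − 4317)/317 ≈ 12.3533.
Peach type's separating payoff: 8233 − 190 × w* = 8233 − 190 × (8233 − 4317)/317 = 8233 − 744040/317 ≈ 5885.8707.
Pooling payoff: 0.66 × 8233 + 0.34 × 4317 = 6901.56.
Difference: 5885.8707 − 6901.56 = -1015.6893, i.e. -1015.69 to two decimal places.
The peach type would prefer the pooling outcome.

-1015.69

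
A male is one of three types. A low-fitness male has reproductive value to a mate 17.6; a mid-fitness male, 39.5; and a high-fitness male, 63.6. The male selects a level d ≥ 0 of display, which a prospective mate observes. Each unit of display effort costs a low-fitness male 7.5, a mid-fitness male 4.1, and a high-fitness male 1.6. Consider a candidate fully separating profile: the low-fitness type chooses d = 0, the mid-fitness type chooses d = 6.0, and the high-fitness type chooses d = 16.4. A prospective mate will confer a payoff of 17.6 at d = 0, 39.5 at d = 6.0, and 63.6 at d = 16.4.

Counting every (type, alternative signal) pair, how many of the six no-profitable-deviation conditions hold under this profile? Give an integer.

5

High-fitness (own payoff 63.6 − 1.6×16.4 = 37.36): to d=0 gives 17.6 → no gain ✓; to d=6.0 gives 39.5 − 1.6×6.0 = 29.9 → no gain ✓.
Low-fitness (own payoff 17.6): to d=6.0 gives 39.5 − 7.5×6.0 = -5.5 → no gain ✓; to d=16.4 gives 63.6 − 7.5×16.4 = -59.4 → no gain ✓.
Mid-fitness (own payoff 39.5 − 4.1×6.0 = 14.9): to d=0 gives 17.6 → profitable ✗; to d=16.4 gives 63.6 − 4.1×16.4 = -3.64 → no gain ✓.
5 of the 6 constraints hold; not an equilibrium.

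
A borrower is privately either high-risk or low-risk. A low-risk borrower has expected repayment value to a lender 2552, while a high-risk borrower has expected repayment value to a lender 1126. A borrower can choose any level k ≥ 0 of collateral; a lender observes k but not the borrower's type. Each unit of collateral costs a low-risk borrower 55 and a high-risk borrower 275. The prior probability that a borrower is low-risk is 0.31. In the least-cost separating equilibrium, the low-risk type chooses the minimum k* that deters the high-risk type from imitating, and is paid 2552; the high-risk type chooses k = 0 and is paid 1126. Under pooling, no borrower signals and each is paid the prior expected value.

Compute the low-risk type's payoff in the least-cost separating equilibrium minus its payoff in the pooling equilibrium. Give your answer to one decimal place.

698.7

Least-cost separating signal: k* solves 1126 = 2552 − 275·k*, so k* = (2552 − 1126)/275 ≈ 5.1855.
Low-risk type's separating payoff: 2552 − 55 × k* = 2552 − 55 × (2552 − 1126)/275 = 2552 − 78430/275 = 2266.8.
Pooling payoff: 0.31 × 2552 + 0.69 × 1126 = 1568.06.
Difference: 2266.8 − 1568.06 = 698.74, i.e. 698.7 to one decimal place.
The low-risk type prefers to separate.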